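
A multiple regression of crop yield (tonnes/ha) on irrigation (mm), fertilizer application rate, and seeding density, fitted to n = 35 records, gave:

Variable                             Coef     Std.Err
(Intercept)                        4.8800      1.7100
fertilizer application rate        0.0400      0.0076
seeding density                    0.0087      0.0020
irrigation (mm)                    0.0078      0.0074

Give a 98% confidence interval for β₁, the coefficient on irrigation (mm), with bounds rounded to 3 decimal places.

(-0.010, 0.026)

Read off: b = 0.0078, SE = 0.0074 for irrigation (mm).
df = n − k − 1 = 35 − 3 − 1 = 31.
t* = t_{0.01, 31} = 2.452824.
Margin = t* × SE = 2.452824 × 0.0074 = 0.01815.
CI: 0.0078 ± 0.01815 → (-0.010, 0.026).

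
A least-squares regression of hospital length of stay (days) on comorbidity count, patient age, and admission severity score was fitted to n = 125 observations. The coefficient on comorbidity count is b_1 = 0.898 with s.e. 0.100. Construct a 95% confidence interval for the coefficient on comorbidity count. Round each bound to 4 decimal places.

(0.7000, 1.0960)

df = n − k − 1 = 125 − 3 − 1 = 121.
t* = t_{0.025, 121} = 1.979764.
Margin = t* × SE = 1.979764 × 0.100 = 0.197976.
CI: 0.898 ± 0.197976 → (0.7000, 1.0960).
With 95% confidence, each one-unit increase in comorbidity count is associated with a change of between 0.7000 and 1.0960 days in hospital length of stay, holding the other predictors fixed.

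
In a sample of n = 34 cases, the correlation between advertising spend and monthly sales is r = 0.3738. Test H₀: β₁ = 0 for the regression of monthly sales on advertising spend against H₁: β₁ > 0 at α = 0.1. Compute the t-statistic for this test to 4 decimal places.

t = 2.2798

t = r·√(n − 2)/√(1 − r²) = 0.3738·√32/√0.860274 = 2.2798.
df = n − 2 = 32.
One-sided p ≈ 0.0147, which is < 0.1, so reject H₀.
There is evidence of a linear association between advertising spend and monthly sales.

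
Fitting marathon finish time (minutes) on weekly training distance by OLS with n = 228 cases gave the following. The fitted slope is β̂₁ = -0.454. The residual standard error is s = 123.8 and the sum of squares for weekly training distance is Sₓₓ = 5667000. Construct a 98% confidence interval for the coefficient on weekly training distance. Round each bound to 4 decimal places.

SE(β̂₁) = s/√Sₓₓ = 123.8/√5667000 = 0.0520049.
df = n − 2 = 226.
t* = t_{0.01, 226} = 2.342961.
Margin = t* × SE = 2.342961 × 0.0520049 = 0.121845.
CI: -0.454 ± 0.121845 → (-0.5758, -0.3322).
With 98% confidence, each one-unit increase in weekly training distance is associated with a change of between -0.5758 and -0.3322 minutes in marathon finish time.

(-0.5758, -0.3322)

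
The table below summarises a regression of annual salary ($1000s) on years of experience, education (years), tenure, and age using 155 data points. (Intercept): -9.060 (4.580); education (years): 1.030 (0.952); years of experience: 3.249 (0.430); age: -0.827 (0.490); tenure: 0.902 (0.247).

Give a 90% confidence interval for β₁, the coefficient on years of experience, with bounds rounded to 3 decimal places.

(2.537, 3.961)

Read off: b = 3.249, SE = 0.430 for years of experience.
df = n − k − 1 = 155 − 4 − 1 = 150.
t* = t_{0.05, 150} = 1.655076.
Margin = t* × SE = 1.655076 × 0.430 = 0.71168.
CI: 3.249 ± 0.71168 → (2.537, 3.961).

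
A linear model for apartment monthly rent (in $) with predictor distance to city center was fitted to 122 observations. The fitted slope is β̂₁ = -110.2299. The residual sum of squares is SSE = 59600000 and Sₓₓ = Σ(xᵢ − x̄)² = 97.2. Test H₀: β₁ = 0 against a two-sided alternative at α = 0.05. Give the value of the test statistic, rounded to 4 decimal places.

MSE = SSE/(n − 2) = 59600000/120 = 496667.
SE(β̂₁) = √(MSE/Sₓₓ) = √(496667/97.2) = 71.4824.
t = -110.2299 / 71.4824 = -1.5421.
df = n − 2 = 120.
Two-sided p ≈ 0.1257, which is ≥ 0.05, so fail to reject H₀.
The data do not give significant evidence of an association between distance to city center and apartment monthly rent.

t = -1.5421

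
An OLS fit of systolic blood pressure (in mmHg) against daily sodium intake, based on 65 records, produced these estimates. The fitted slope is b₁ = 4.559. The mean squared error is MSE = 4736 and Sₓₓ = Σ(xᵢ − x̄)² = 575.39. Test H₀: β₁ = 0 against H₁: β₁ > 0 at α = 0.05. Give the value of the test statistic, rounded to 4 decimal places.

SE(b₁) = √(MSE/Sₓₓ) = √(4736/575.39) = 2.86896.
t = 4.559 / 2.86896 = 1.5891.
df = n − 2 = 63.
One-sided p ≈ 0.0585, which is ≥ 0.05, so fail to reject H₀.
The data do not give significant evidence that the true slope on daily sodium intake is positive.

t = 1.5891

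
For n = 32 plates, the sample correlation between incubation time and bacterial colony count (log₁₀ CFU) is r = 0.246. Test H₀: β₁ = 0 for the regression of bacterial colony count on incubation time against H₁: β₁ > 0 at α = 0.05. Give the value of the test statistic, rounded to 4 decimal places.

t = 1.3901

t = r·√(n − 2)/√(1 − r²) = 0.246·√30/√0.939484 = 1.3901.
df = n − 2 = 30.
One-sided p ≈ 0.0874, which is ≥ 0.05, so fail to reject H₀.
The data do not give significant evidence of a linear association between incubation time and bacterial colony count.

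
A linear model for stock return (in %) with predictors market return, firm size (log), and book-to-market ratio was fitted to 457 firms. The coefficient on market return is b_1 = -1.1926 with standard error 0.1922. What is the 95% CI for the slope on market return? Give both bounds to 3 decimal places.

(-1.570, -0.815)

df = n − k − 1 = 457 − 3 − 1 = 453.
t* = t_{0.025, 453} = 1.965215.
Margin = t* × SE = 1.965215 × 0.1922 = 0.37771.
CI: -1.1926 ± 0.37771 → (-1.570, -0.815).
With 95% confidence, each one-unit increase in market return is associated with a change of between -1.570 and -0.815 % in stock return, holding the other predictors fixed.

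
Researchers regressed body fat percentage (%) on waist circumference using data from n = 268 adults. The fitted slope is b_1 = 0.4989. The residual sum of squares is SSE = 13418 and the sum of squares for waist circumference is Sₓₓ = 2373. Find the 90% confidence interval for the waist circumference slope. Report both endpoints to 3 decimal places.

(0.258, 0.740)

MSE = SSE/(n − 2) = 13418/266 = 50.4436.
SE(b_1) = √(MSE/Sₓₓ) = √(50.4436/2373) = 0.145799.
df = n − 2 = 266.
t* = t_{0.05, 266} = 1.650602.
Margin = t* × SE = 1.650602 × 0.145799 = 0.24066.
CI: 0.4989 ± 0.24066 → (0.258, 0.740).
With 90% confidence, each one-unit increase in waist circumference is associated with a change of between 0.258 and 0.740 % in body fat percentage.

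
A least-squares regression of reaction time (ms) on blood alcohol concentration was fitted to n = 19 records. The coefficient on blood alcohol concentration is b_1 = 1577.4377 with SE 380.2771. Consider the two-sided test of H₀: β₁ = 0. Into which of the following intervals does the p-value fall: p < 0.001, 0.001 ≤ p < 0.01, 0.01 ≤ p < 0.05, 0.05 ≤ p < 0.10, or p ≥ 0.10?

p < 0.001

t = 1577.4377 / 380.2771 = 4.148.
df = n − 2 = 19 − 2 = 17.
Two-sided p = 2·P(T_{17} > |t|) ≈ 0.0007.
So p < 0.001.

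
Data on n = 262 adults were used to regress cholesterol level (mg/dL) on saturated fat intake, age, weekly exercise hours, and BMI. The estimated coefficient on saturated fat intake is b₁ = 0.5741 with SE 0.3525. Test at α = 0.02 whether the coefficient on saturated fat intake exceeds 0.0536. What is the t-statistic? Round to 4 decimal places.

H₀: β₁ = 0.0536 vs H₁: β₁ > 0.0536.
t = (b₁ − β₁⁰)/SE = (0.5741 − 0.0536) / 0.3525 = 1.4766.
df = n − k − 1 = 262 − 4 − 1 = 257.
One-sided p ≈ 0.0705, which is ≥ 0.02, so fail to reject H₀.
The data do not give significant evidence that the true slope on saturated fat intake exceeds 0.0536 mg/dL per unit, holding the other predictors fixed.

t = 1.4766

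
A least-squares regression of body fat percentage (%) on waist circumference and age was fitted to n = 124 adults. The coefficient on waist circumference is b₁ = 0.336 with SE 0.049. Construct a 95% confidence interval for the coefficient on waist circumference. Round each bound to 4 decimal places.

(0.2390, 0.4330)

df = n − k − 1 = 124 − 2 − 1 = 121.
t* = t_{0.025, 121} = 1.979764.
Margin = t* × SE = 1.979764 × 0.049 = 0.097008.
CI: 0.336 ± 0.097008 → (0.2390, 0.4330).
With 95% confidence, each one-unit increase in waist circumference is associated with a change of between 0.2390 and 0.4330 % in body fat percentage, holding the other predictors fixed.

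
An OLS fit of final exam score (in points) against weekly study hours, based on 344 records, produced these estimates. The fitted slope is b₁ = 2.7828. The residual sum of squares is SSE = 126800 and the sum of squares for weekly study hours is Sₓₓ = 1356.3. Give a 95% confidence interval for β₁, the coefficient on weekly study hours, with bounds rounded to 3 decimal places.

(1.754, 3.811)

MSE = SSE/(n − 2) = 126800/342 = 370.76.
SE(b₁) = √(MSE/Sₓₓ) = √(370.76/1356.3) = 0.52284.
df = n − 2 = 342.
t* = t_{0.025, 342} = 1.966925.
Margin = t* × SE = 1.966925 × 0.52284 = 1.02839.
CI: 2.7828 ± 1.02839 → (1.754, 3.811).
With 95% confidence, each one-unit increase in weekly study hours is associated with a change of between 1.754 and 3.811 points in final exam score.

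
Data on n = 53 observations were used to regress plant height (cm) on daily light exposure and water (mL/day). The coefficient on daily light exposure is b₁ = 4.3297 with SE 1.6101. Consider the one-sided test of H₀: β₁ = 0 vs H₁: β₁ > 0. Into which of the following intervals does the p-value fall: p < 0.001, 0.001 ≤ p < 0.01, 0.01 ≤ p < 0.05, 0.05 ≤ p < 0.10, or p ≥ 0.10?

0.001 ≤ p < 0.01

t = 4.3297 / 1.6101 = 2.689.
df = n − k − 1 = 53 − 2 − 1 = 50.
One-sided p = P(T_{50} > t) ≈ 0.0049.
So 0.001 ≤ p < 0.01.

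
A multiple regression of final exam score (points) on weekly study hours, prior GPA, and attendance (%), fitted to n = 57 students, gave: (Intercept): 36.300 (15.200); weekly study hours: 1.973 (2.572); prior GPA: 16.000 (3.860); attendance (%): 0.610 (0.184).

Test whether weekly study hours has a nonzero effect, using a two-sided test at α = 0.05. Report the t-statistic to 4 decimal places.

Read off: b = 1.973, SE = 2.572 for weekly study hours.
H₀: β₁ = 0 vs H₁: β₁ ≠ 0.
t = 1.973 / 2.572 = 0.7671.
df = n − k − 1 = 57 − 3 − 1 = 53.
Two-sided p ≈ 0.4464, which is ≥ 0.05, so fail to reject H₀.
The data do not give significant evidence of an association between weekly study hours and final exam score, after adjusting for the other predictors.

t = 0.7671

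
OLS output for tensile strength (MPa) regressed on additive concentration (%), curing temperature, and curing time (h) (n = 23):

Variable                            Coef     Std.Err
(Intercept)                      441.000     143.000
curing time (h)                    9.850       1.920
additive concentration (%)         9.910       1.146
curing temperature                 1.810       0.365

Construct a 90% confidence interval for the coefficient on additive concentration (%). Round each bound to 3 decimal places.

Read off: b = 9.910, SE = 1.146 for additive concentration (%).
df = n − k − 1 = 23 − 3 − 1 = 19.
t* = t_{0.05, 19} = 1.729133.
Margin = t* × SE = 1.729133 × 1.146 = 1.98159.
CI: 9.910 ± 1.98159 → (7.928, 11.892).

(7.928, 11.892)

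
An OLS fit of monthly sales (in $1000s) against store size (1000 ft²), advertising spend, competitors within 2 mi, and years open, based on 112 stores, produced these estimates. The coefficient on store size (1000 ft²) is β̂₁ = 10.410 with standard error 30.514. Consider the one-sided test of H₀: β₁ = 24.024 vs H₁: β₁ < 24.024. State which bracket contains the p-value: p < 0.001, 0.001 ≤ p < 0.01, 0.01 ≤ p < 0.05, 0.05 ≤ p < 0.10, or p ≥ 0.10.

t = (10.410 − 24.024) / 30.514 = -0.446.
df = n − k − 1 = 112 − 4 − 1 = 107.
One-sided p = P(T_{107} < t) ≈ 0.3282.
So p ≥ 0.10.

p ≥ 0.10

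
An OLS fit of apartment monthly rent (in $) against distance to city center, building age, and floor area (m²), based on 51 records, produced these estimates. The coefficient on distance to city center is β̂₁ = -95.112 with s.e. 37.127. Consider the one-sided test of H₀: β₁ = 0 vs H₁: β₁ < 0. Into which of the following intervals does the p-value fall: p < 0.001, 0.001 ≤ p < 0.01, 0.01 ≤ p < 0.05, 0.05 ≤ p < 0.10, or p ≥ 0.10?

t = -95.112 / 37.127 = -2.562.
df = n − k − 1 = 51 − 3 − 1 = 47.
One-sided p = P(T_{47} < t) ≈ 0.0068.
So 0.001 ≤ p < 0.01.

0.001 ≤ p < 0.01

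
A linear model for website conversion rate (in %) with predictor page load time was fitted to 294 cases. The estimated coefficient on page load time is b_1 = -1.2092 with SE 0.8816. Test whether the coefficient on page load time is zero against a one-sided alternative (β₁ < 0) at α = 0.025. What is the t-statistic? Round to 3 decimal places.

t = -1.372

H₀: β₁ = 0 vs H₁: β₁ < 0.
t = (b_1 − β₁⁰)/SE = -1.2092 / 0.8816 = -1.372.
df = n − 2 = 294 − 2 = 292.
One-sided p ≈ 0.0856, which is ≥ 0.025, so fail to reject H₀.
The data do not give significant evidence that the true slope on page load time is negative.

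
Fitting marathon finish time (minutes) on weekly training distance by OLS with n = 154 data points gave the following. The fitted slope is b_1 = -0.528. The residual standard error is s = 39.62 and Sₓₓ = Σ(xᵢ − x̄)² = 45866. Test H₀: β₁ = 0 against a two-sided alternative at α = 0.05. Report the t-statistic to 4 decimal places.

SE(b_1) = s/√Sₓₓ = 39.62/√45866 = 0.184999.
t = -0.528 / 0.184999 = -2.8541.
df = n − 2 = 152.
Two-sided p ≈ 0.0049, which is < 0.05, so reject H₀.
There is evidence that weekly training distance is associated with marathon finish time.

t = -2.8541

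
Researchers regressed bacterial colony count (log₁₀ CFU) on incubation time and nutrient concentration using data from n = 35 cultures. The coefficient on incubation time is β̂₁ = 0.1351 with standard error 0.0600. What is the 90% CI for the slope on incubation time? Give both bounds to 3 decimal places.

df = n − k − 1 = 35 − 2 − 1 = 32.
t* = t_{0.05, 32} = 1.693889.
Margin = t* × SE = 1.693889 × 0.0600 = 0.10163.
CI: 0.1351 ± 0.10163 → (0.033, 0.237).
With 90% confidence, each one-unit increase in incubation time is associated with a change of between 0.033 and 0.237 log₁₀ CFU in bacterial colony count, holding the other predictors fixed.

(0.033, 0.237)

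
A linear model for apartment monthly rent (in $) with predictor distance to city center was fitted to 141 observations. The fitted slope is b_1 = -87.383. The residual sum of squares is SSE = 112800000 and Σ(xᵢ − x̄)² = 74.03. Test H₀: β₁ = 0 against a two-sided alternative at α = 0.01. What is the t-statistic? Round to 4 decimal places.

t = -0.8346

MSE = SSE/(n − 2) = 112800000/139 = 811511.
SE(b_1) = √(MSE/Sₓₓ) = √(811511/74.03) = 104.699.
t = -87.383 / 104.699 = -0.8346.
df = n − 2 = 139.
Two-sided p ≈ 0.4054, which is ≥ 0.01, so fail to reject H₀.
The data do not give significant evidence of an association between distance to city center and apartment monthly rent.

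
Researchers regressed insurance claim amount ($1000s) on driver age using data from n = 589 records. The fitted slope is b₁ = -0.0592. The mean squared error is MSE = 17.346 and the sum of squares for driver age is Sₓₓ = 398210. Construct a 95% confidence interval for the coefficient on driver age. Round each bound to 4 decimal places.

(-0.0722, -0.0462)

SE(b₁) = √(MSE/Sₓₓ) = √(17.346/398210) = 0.00659999.
df = n − 2 = 587.
t* = t_{0.025, 587} = 1.964014.
Margin = t* × SE = 1.964014 × 0.00659999 = 0.012962.
CI: -0.0592 ± 0.012962 → (-0.0722, -0.0462).
With 95% confidence, each one-unit increase in driver age is associated with a change of between -0.0722 and -0.0462 $1000s in insurance claim amount.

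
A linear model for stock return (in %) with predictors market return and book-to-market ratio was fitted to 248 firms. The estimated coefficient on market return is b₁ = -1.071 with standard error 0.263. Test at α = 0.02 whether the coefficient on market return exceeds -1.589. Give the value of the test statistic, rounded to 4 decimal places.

t = 1.9696

H₀: β₁ = -1.589 vs H₁: β₁ > -1.589.
t = (b₁ − β₁⁰)/SE = (-1.071 − (-1.589)) / 0.263 = 1.9696.
df = n − k − 1 = 248 − 2 − 1 = 245.
One-sided p ≈ 0.0250, which is ≥ 0.02, so fail to reject H₀.
The data do not give significant evidence that the true slope on market return exceeds -1.589 % per unit, holding the other predictors fixed.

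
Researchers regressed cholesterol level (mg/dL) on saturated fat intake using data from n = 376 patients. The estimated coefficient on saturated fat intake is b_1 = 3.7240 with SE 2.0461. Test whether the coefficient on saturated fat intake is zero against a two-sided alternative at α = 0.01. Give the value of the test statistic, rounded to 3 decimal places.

t = 1.820

H₀: β₁ = 0 vs H₁: β₁ ≠ 0.
t = (b_1 − β₁⁰)/SE = 3.7240 / 2.0461 = 1.820.
df = n − 2 = 376 − 2 = 374.
Two-sided p ≈ 0.0696, which is ≥ 0.01, so fail to reject H₀.
The data do not give significant evidence of an association between saturated fat intake and cholesterol level.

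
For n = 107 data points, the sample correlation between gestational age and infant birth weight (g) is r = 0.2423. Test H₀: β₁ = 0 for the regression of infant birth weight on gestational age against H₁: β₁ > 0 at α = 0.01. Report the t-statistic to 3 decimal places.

t = r·√(n − 2)/√(1 − r²) = 0.2423·√105/√0.941291 = 2.559.
df = n − 2 = 105.
One-sided p ≈ 0.0060, which is < 0.01, so reject H₀.
There is evidence of a linear association between gestational age and infant birth weight.

t = 2.559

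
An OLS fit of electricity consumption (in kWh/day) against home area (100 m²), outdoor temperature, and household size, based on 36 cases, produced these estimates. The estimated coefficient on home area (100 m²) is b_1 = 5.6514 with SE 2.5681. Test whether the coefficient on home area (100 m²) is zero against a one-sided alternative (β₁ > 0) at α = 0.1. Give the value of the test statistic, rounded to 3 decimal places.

t = 2.201

H₀: β₁ = 0 vs H₁: β₁ > 0.
t = (b_1 − β₁⁰)/SE = 5.6514 / 2.5681 = 2.201.
df = n − k − 1 = 36 − 3 − 1 = 32.
One-sided p ≈ 0.0175, which is < 0.1, so reject H₀.
There is evidence that the true slope on home area (100 m²) is positive, holding the other predictors fixed.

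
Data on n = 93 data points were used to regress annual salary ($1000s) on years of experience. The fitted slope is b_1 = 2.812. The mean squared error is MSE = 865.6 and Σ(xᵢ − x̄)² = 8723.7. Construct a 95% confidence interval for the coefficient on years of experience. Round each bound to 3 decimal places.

(2.186, 3.438)

SE(b_1) = √(MSE/Sₓₓ) = √(865.6/8723.7) = 0.314998.
df = n − 2 = 91.
t* = t_{0.025, 91} = 1.986377.
Margin = t* × SE = 1.986377 × 0.314998 = 0.62571.
CI: 2.812 ± 0.62571 → (2.186, 3.438).
With 95% confidence, each one-unit increase in years of experience is associated with a change of between 2.186 and 3.438 $1000s in annual salary.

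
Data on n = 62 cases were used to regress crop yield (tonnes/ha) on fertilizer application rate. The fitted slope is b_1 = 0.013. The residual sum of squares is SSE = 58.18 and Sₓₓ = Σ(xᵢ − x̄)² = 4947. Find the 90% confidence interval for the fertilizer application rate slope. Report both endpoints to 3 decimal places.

(-0.010, 0.036)

MSE = SSE/(n − 2) = 58.18/60 = 0.969667.
SE(b_1) = √(MSE/Sₓₓ) = √(0.969667/4947) = 0.0140004.
df = n − 2 = 60.
t* = t_{0.05, 60} = 1.670649.
Margin = t* × SE = 1.670649 × 0.0140004 = 0.02339.
CI: 0.013 ± 0.02339 → (-0.010, 0.036).
With 90% confidence, each one-unit increase in fertilizer application rate is associated with a change of between -0.010 and 0.036 tonnes/ha in crop yield.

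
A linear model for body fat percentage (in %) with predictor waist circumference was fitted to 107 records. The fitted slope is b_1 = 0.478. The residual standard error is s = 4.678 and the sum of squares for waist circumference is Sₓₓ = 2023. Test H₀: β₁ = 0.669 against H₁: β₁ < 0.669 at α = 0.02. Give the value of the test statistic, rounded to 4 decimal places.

t = -1.8364

SE(b_1) = s/√Sₓₓ = 4.678/√2023 = 0.104007.
t = (0.478 − 0.669) / 0.104007 = -1.8364.
df = n − 2 = 105.
One-sided p ≈ 0.0346, which is ≥ 0.02, so fail to reject H₀.
The data do not give significant evidence that the true slope on waist circumference is below 0.669 % per unit.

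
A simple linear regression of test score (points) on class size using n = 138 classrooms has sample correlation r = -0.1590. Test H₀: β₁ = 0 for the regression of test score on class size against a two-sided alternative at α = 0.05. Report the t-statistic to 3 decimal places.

t = -1.878

t = r·√(n − 2)/√(1 − r²) = -0.1590·√136/√0.974719 = -1.878.
df = n − 2 = 136.
Two-sided p ≈ 0.0625, which is ≥ 0.05, so fail to reject H₀.
The data do not give significant evidence of a linear association between class size and test score.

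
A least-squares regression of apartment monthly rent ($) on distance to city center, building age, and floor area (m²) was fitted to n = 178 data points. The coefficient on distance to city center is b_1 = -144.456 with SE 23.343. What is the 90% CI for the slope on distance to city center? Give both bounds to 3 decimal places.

df = n − k − 1 = 178 − 3 − 1 = 174.
t* = t_{0.05, 174} = 1.653658.
Margin = t* × SE = 1.653658 × 23.343 = 38.60134.
CI: -144.456 ± 38.60134 → (-183.057, -105.855).
With 90% confidence, each one-unit increase in distance to city center is associated with a change of between -183.057 and -105.855 $ in apartment monthly rent, holding the other predictors fixed.

(-183.057, -105.855)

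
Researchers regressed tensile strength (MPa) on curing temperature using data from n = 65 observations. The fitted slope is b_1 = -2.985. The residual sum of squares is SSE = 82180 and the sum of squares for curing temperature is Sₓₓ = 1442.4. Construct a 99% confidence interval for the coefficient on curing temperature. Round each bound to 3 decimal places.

MSE = SSE/(n − 2) = 82180/63 = 1304.44.
SE(b_1) = √(MSE/Sₓₓ) = √(1304.44/1442.4) = 0.950977.
df = n − 2 = 63.
t* = t_{0.005, 63} = 2.656145.
Margin = t* × SE = 2.656145 × 0.950977 = 2.52593.
CI: -2.985 ± 2.52593 → (-5.511, -0.459).
With 99% confidence, each one-unit increase in curing temperature is associated with a change of between -5.511 and -0.459 MPa in tensile strength.

(-5.511, -0.459)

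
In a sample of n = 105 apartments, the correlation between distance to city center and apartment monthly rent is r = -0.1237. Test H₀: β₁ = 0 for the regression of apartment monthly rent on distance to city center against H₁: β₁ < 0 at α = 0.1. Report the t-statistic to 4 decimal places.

t = -1.2651

t = r·√(n − 2)/√(1 − r²) = -0.1237·√103/√0.984698 = -1.2651.
df = n − 2 = 103.
One-sided p ≈ 0.1043, which is ≥ 0.1, so fail to reject H₀.
The data do not give significant evidence of a linear association between distance to city center and apartment monthly rent.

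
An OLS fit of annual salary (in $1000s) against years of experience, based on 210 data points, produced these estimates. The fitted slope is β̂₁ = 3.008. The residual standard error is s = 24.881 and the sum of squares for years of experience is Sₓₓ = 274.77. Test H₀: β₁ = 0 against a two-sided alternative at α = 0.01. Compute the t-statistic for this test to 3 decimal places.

SE(β̂₁) = s/√Sₓₓ = 24.881/√274.77 = 1.50101.
t = 3.008 / 1.50101 = 2.004.
df = n − 2 = 208.
Two-sided p ≈ 0.0464, which is ≥ 0.01, so fail to reject H₀.
The data do not give significant evidence of an association between years of experience and annual salary.

t = 2.004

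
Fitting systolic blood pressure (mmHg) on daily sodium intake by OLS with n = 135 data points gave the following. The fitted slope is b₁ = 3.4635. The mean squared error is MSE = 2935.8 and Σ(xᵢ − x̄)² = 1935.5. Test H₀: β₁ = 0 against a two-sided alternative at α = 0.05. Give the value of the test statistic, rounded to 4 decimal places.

SE(b₁) = √(MSE/Sₓₓ) = √(2935.8/1935.5) = 1.23159.
t = 3.4635 / 1.23159 = 2.8122.
df = n − 2 = 133.
Two-sided p ≈ 0.0057, which is < 0.05, so reject H₀.
There is evidence that daily sodium intake is associated with systolic blood pressure.

t = 2.8122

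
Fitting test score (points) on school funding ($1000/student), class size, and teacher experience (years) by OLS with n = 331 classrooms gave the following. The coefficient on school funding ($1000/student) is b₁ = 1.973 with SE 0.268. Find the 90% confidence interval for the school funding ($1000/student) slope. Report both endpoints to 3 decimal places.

df = n − k − 1 = 331 − 3 − 1 = 327.
t* = t_{0.05, 327} = 1.649527.
Margin = t* × SE = 1.649527 × 0.268 = 0.44207.
CI: 1.973 ± 0.44207 → (1.531, 2.415).
With 90% confidence, each one-unit increase in school funding ($1000/student) is associated with a change of between 1.531 and 2.415 points in test score, holding the other predictors fixed.

(1.531, 2.415)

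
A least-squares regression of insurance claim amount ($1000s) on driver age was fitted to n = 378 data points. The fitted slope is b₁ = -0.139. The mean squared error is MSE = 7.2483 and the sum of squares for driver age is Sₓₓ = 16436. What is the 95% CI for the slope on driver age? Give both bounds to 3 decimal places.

SE(b₁) = √(MSE/Sₓₓ) = √(7.2483/16436) = 0.021.
df = n − 2 = 376.
t* = t_{0.025, 376} = 1.966293.
Margin = t* × SE = 1.966293 × 0.021 = 0.04129.
CI: -0.139 ± 0.04129 → (-0.180, -0.098).
With 95% confidence, each one-unit increase in driver age is associated with a change of between -0.180 and -0.098 $1000s in insurance claim amount.

(-0.180, -0.098)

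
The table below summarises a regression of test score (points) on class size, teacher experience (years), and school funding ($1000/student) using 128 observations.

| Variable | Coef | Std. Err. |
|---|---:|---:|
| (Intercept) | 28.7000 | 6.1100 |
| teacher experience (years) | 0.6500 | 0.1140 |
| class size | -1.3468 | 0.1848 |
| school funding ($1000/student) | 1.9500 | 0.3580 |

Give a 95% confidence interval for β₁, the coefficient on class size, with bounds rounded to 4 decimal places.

(-1.7126, -0.9810)

Read off: b = -1.3468, SE = 0.1848 for class size.
df = n − k − 1 = 128 − 3 − 1 = 124.
t* = t_{0.025, 124} = 1.97928.
Margin = t* × SE = 1.97928 × 0.1848 = 0.365771.
CI: -1.3468 ± 0.365771 → (-1.7126, -0.9810).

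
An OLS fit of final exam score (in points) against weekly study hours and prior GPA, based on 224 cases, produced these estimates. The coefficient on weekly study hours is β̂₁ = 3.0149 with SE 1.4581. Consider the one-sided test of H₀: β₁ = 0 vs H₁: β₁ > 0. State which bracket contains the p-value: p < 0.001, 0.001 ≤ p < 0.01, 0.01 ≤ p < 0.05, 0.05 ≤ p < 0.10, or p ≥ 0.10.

0.01 ≤ p < 0.05

t = 3.0149 / 1.4581 = 2.068.
df = n − k − 1 = 224 − 2 − 1 = 221.
One-sided p = P(T_{221} > t) ≈ 0.0199.
So 0.01 ≤ p < 0.05.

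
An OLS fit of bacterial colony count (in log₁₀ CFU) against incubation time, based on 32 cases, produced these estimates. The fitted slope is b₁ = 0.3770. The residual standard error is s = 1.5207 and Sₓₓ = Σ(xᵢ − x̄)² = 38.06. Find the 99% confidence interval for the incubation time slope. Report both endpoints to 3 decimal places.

(-0.301, 1.055)

SE(b₁) = s/√Sₓₓ = 1.5207/√38.06 = 0.246496.
df = n − 2 = 30.
t* = t_{0.005, 30} = 2.749996.
Margin = t* × SE = 2.749996 × 0.246496 = 0.67786.
CI: 0.3770 ± 0.67786 → (-0.301, 1.055).
With 99% confidence, each one-unit increase in incubation time is associated with a change of between -0.301 and 1.055 log₁₀ CFU in bacterial colony count.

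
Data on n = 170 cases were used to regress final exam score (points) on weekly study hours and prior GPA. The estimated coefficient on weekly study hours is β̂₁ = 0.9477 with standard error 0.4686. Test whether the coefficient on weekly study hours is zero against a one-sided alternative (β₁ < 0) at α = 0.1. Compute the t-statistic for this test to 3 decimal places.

H₀: β₁ = 0 vs H₁: β₁ < 0.
t = (β̂₁ − β₁⁰)/SE = 0.9477 / 0.4686 = 2.022.
df = n − k − 1 = 170 − 2 − 1 = 167.
One-sided p ≈ 0.9776, which is ≥ 0.1, so fail to reject H₀.
The data do not give significant evidence that the true slope on weekly study hours is negative, holding the other predictors fixed.

t = 2.022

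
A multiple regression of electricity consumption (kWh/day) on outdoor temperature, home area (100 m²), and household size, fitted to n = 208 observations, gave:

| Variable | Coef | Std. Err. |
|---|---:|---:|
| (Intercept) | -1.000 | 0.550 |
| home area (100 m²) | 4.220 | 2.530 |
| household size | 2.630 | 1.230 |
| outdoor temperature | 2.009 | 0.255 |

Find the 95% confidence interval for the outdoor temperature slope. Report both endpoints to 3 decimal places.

Read off: b = 2.009, SE = 0.255 for outdoor temperature.
df = n − k − 1 = 208 − 3 − 1 = 204.
t* = t_{0.025, 204} = 1.971661.
Margin = t* × SE = 1.971661 × 0.255 = 0.50277.
CI: 2.009 ± 0.50277 → (1.506, 2.512).

(1.506, 2.512)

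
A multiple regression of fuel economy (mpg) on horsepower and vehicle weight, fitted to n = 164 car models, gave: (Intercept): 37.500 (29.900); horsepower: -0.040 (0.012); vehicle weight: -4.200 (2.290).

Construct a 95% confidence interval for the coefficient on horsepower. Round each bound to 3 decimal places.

Read off: b = -0.040, SE = 0.012 for horsepower.
df = n − k − 1 = 164 − 2 − 1 = 161.
t* = t_{0.025, 161} = 1.974808.
Margin = t* × SE = 1.974808 × 0.012 = 0.02370.
CI: -0.040 ± 0.02370 → (-0.064, -0.016).

(-0.064, -0.016)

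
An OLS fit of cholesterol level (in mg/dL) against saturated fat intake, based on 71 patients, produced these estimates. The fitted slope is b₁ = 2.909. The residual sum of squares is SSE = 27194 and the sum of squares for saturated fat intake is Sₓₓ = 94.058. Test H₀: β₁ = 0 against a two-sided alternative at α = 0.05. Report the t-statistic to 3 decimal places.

MSE = SSE/(n − 2) = 27194/69 = 394.116.
SE(b₁) = √(MSE/Sₓₓ) = √(394.116/94.058) = 2.04698.
t = 2.909 / 2.04698 = 1.421.
df = n − 2 = 69.
Two-sided p ≈ 0.1598, which is ≥ 0.05, so fail to reject H₀.
The data do not give significant evidence of an association between saturated fat intake and cholesterol level.

t = 1.421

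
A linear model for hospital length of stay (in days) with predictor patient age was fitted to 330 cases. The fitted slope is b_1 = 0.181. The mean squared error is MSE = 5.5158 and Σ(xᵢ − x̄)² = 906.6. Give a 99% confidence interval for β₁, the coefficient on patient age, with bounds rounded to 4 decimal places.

SE(b_1) = √(MSE/Sₓₓ) = √(5.5158/906.6) = 0.0780003.
df = n − 2 = 328.
t* = t_{0.005, 328} = 2.590901.
Margin = t* × SE = 2.590901 × 0.0780003 = 0.202091.
CI: 0.181 ± 0.202091 → (-0.0211, 0.3831).
With 99% confidence, each one-unit increase in patient age is associated with a change of between -0.0211 and 0.3831 days in hospital length of stay.

(-0.0211, 0.3831)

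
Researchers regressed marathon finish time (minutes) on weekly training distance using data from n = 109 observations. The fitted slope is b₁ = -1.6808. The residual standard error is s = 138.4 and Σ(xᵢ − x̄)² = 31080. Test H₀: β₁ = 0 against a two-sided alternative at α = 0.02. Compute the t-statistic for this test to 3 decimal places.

t = -2.141

SE(b₁) = s/√Sₓₓ = 138.4/√31080 = 0.785047.
t = -1.6808 / 0.785047 = -2.141.
df = n − 2 = 107.
Two-sided p ≈ 0.0345, which is ≥ 0.02, so fail to reject H₀.
The data do not give significant evidence of an association between weekly training distance and marathon finish time.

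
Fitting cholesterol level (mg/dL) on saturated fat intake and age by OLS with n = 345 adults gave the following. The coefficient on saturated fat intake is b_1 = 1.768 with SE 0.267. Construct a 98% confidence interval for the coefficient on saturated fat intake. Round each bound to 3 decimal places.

df = n − k − 1 = 345 − 2 − 1 = 342.
t* = t_{0.01, 342} = 2.337301.
Margin = t* × SE = 2.337301 × 0.267 = 0.62406.
CI: 1.768 ± 0.62406 → (1.144, 2.392).
With 98% confidence, each one-unit increase in saturated fat intake is associated with a change of between 1.144 and 2.392 mg/dL in cholesterol level, holding the other predictors fixed.

(1.144, 2.392)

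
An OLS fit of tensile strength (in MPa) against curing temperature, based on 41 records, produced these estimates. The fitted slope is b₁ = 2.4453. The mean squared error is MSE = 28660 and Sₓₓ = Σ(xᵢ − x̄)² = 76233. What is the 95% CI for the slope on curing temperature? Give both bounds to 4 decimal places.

SE(b₁) = √(MSE/Sₓₓ) = √(28660/76233) = 0.61315.
df = n − 2 = 39.
t* = t_{0.025, 39} = 2.022691.
Margin = t* × SE = 2.022691 × 0.61315 = 1.240213.
CI: 2.4453 ± 1.240213 → (1.2051, 3.6855).
With 95% confidence, each one-unit increase in curing temperature is associated with a change of between 1.2051 and 3.6855 MPa in tensile strength.

(1.2051, 3.6855)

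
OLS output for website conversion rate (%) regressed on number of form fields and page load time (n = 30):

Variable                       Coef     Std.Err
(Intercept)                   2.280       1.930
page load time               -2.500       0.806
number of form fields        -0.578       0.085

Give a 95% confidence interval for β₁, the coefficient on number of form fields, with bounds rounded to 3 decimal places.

Read off: b = -0.578, SE = 0.085 for number of form fields.
df = n − k − 1 = 30 − 2 − 1 = 27.
t* = t_{0.025, 27} = 2.051831.
Margin = t* × SE = 2.051831 × 0.085 = 0.17441.
CI: -0.578 ± 0.17441 → (-0.752, -0.404).

(-0.752, -0.404)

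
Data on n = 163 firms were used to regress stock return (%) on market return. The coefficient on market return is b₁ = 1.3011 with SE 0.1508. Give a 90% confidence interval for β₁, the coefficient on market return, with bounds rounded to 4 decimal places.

(1.0516, 1.5506)

df = n − 2 = 163 − 2 = 161.
t* = t_{0.05, 161} = 1.654373.
Margin = t* × SE = 1.654373 × 0.1508 = 0.249479.
CI: 1.3011 ± 0.249479 → (1.0516, 1.5506).
With 90% confidence, each one-unit increase in market return is associated with a change of between 1.0516 and 1.5506 % in stock return.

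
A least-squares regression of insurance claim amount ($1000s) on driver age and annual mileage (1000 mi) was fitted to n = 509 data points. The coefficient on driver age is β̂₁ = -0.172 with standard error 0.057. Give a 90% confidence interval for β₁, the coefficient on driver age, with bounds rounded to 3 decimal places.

df = n − k − 1 = 509 − 2 − 1 = 506.
t* = t_{0.05, 506} = 1.647871.
Margin = t* × SE = 1.647871 × 0.057 = 0.09393.
CI: -0.172 ± 0.09393 → (-0.266, -0.078).
With 90% confidence, each one-unit increase in driver age is associated with a change of between -0.266 and -0.078 $1000s in insurance claim amount, holding the other predictors fixed.

(-0.266, -0.078)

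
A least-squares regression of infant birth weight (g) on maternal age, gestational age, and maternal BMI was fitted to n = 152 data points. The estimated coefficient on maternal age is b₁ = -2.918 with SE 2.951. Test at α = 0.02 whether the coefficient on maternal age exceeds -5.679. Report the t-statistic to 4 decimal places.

H₀: β₁ = -5.679 vs H₁: β₁ > -5.679.
t = (b₁ − β₁⁰)/SE = (-2.918 − (-5.679)) / 2.951 = 0.9356.
df = n − k − 1 = 152 − 3 − 1 = 148.
One-sided p ≈ 0.1755, which is ≥ 0.02, so fail to reject H₀.
The data do not give significant evidence that the true slope on maternal age exceeds -5.679 g per unit, holding the other predictors fixed.

t = 0.9356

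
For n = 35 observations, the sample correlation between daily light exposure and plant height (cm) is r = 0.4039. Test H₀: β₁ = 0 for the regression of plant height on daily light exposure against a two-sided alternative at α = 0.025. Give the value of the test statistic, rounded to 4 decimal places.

t = r·√(n − 2)/√(1 − r²) = 0.4039·√33/√0.836865 = 2.5363.
df = n − 2 = 33.
Two-sided p ≈ 0.0161, which is < 0.025, so reject H₀.
There is evidence of a linear association between daily light exposure and plant height.

t = 2.5363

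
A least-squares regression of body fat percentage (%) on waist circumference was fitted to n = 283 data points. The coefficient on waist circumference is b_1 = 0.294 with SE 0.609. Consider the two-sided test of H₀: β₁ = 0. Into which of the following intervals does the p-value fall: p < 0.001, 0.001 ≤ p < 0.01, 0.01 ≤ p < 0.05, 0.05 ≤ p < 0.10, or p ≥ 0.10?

p ≥ 0.10

t = 0.294 / 0.609 = 0.483.
df = n − 2 = 283 − 2 = 281.
Two-sided p = 2·P(T_{281} > |t|) ≈ 0.6296.
So p ≥ 0.10.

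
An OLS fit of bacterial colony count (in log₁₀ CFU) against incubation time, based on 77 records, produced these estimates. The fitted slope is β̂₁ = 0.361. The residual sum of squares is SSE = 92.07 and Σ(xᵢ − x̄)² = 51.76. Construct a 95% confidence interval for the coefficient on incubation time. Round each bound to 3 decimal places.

(0.054, 0.668)

MSE = SSE/(n − 2) = 92.07/75 = 1.2276.
SE(β̂₁) = √(MSE/Sₓₓ) = √(1.2276/51.76) = 0.154004.
df = n − 2 = 75.
t* = t_{0.025, 75} = 1.992102.
Margin = t* × SE = 1.992102 × 0.154004 = 0.30679.
CI: 0.361 ± 0.30679 → (0.054, 0.668).
With 95% confidence, each one-unit increase in incubation time is associated with a change of between 0.054 and 0.668 log₁₀ CFU in bacterial colony count.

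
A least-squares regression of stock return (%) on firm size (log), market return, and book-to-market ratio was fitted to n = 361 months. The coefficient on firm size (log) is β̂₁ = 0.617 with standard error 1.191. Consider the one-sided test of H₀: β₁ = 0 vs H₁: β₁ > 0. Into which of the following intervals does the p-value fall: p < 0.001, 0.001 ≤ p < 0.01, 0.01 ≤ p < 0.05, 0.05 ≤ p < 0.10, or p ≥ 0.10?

t = 0.617 / 1.191 = 0.518.
df = n − k − 1 = 361 − 3 − 1 = 357.
One-sided p = P(T_{357} > t) ≈ 0.3024.
So p ≥ 0.10.

p ≥ 0.10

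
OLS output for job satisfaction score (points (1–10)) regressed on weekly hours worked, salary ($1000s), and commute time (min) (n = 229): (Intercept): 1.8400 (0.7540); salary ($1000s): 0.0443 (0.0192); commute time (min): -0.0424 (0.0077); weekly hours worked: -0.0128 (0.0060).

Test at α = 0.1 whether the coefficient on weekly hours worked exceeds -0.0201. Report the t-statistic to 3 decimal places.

Read off: b = -0.0128, SE = 0.0060 for weekly hours worked.
H₀: β₁ = -0.0201 vs H₁: β₁ > -0.0201.
t = (-0.0128 − (-0.0201)) / 0.0060 = 1.217.
df = n − k − 1 = 229 − 3 − 1 = 225.
One-sided p ≈ 0.1125, which is ≥ 0.1, so fail to reject H₀.
The data do not give significant evidence that the true slope on weekly hours worked exceeds -0.0201 points (1–10) per unit, holding the other predictors fixed.

t = 1.217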